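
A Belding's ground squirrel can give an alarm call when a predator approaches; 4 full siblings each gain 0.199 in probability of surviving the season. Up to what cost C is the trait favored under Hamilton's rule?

r to a full sibling = 0.5 (full sibs share both parents — two paths of length 2: r = 2·(1/2)^2 = 1/2).
Hamilton's rule: n·r·B > C, so the trait is favored while C < n·r·B = 4·0.5·0.199 = 0.398.

0.398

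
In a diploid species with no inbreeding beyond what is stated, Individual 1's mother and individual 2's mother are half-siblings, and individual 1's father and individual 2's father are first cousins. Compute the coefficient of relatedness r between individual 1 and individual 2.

Independent pedigree routes through distinct common ancestors add.
Individual 1 and individual 2 are related in two ways: half first cousins through their mothers (r = 1/16) and second cousins through their fathers (r = 1/32).
r = 1/16 + 1/32 = 3/32 = 0.09375.

0.09375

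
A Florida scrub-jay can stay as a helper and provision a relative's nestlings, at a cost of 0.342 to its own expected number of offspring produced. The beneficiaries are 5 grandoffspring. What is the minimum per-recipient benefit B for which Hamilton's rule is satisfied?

0.2736

r to a grandoffspring = 1/4 (two parent–offspring links: r = (1/2)^2 = 1/4).
Hamilton's rule with n recipients of equal r: n·r·B > C, so B > C/(n·r) = 0.342/(5·0.25) = 0.2736.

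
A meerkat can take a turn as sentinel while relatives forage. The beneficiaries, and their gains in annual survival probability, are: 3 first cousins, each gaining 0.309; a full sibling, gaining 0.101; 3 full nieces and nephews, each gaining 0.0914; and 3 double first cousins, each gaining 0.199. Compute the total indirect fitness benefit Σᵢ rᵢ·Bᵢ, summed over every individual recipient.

0.384175

r to a first cousin = 0.125 (first cousins share one grandparent pair — two paths of length 4: r = 2·(1/2)^4 = 1/8).
r to a full sibling = 1/2 (full sibs share both parents — two paths of length 2: r = 2·(1/2)^2 = 1/2).
r to a full niece or nephew = 0.25 (full aunt/uncle↔niece/nephew: two paths of length 3 through the shared grandparent pair: r = 2·(1/2)^3 = 1/4).
r to a double first cousin = 0.25 (double first cousins share both grandparent pairs — four paths of length 4: r = 4·(1/2)^4 = 1/4).
Summing one r·B term per recipient: 3·0.125·0.309 + 1·0.5·0.101 + 3·0.25·0.0914 + 3·0.25·0.199 = 0.384175.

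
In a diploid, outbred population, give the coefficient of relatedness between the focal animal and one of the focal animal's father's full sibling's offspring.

0.125

Each parent–offspring link contributes a factor of 1/2, and independent paths through distinct common ancestors add.
First cousins share one grandparent pair — two paths of length 4: r = 2·(1/2)^4 = 1/8.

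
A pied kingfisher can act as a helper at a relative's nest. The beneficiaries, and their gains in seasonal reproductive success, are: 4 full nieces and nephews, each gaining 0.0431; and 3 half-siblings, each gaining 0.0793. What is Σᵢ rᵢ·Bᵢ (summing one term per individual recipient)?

0.102575

r to a full niece or nephew = 1/4 (full aunt/uncle↔niece/nephew: two paths of length 3 through the shared grandparent pair: r = 2·(1/2)^3 = 1/4).
r to a half-sibling = 1/4 (half-sibs share one parent — one path of length 2: r = (1/2)^2 = 1/4).
Summing one r·B term per recipient: 4·0.25·0.0431 + 3·0.25·0.0793 = 0.102575.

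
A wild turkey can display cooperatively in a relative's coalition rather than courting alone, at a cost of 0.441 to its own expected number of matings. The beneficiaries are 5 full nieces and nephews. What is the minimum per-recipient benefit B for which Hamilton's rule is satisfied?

0.3528

r to a full niece or nephew = 0.25 (full aunt/uncle↔niece/nephew: two paths of length 3 through the shared grandparent pair: r = 2·(1/2)^3 = 1/4).
Hamilton's rule with n recipients of equal r: n·r·B > C, so B > C/(n·r) = 0.441/(5·0.25) = 0.3528.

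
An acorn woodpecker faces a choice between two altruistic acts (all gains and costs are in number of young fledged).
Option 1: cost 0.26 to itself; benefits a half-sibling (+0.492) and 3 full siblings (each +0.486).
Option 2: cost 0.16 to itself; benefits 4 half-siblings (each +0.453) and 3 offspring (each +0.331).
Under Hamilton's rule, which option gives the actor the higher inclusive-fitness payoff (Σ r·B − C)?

Option 1: r to a half-sibling = 0.25.
Option 1: r to a full sibling = 0.5.
Option 1: Σ r·B − C = (1·0.25·0.492 + 3·0.5·0.486) − 0.26 = 0.592.
Option 2: r to a half-sibling = 0.25.
Option 2: r to an offspring = 0.5.
Option 2: Σ r·B − C = (4·0.25·0.453 + 3·0.5·0.331) − 0.16 = 0.7895.
Option 2 has the higher net inclusive-fitness payoff.

Option 2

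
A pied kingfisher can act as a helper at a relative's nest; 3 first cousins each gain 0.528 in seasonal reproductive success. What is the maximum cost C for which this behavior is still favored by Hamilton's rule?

0.198

r to a first cousin = 0.125 (first cousins share one grandparent pair — two paths of length 4: r = 2·(1/2)^4 = 1/8).
Hamilton's rule: n·r·B > C, so the trait is favored while C < n·r·B = 3·0.125·0.528 = 0.198.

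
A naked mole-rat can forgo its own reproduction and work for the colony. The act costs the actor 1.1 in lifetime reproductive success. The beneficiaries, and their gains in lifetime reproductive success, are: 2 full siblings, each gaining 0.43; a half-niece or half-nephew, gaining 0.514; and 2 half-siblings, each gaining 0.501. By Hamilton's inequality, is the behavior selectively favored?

Hamilton's rule: the trait is favored when the sum of r·B over every recipient exceeds the actor's cost C.
r to a full sibling = 0.5 (full sibs share both parents — two paths of length 2: r = 2·(1/2)^2 = 1/2).
r to a half-niece or half-nephew = 1/8 (half-aunt/uncle↔niece/nephew: one path of length 3: r = (1/2)^3 = 1/8).
r to a half-sibling = 0.25 (half-sibs share one parent — one path of length 2: r = (1/2)^2 = 1/4).
Summing one r·B term per recipient: 2·0.5·0.43 + 1·0.125·0.514 + 2·0.25·0.501 = 0.74475.
0.74475 < 1.1: the indirect benefit is less than the cost.

No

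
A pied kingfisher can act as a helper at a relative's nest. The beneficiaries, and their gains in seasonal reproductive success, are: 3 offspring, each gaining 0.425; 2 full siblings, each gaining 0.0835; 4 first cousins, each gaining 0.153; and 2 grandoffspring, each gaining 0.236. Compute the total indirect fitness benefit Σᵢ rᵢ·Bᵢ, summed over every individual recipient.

0.9155

r to an offspring = 0.5 (one parent–offspring link: r = (1/2)^1 = 1/2).
r to a full sibling = 0.5 (full sibs share both parents — two paths of length 2: r = 2·(1/2)^2 = 1/2).
r to a first cousin = 0.125 (first cousins share one grandparent pair — two paths of length 4: r = 2·(1/2)^4 = 1/8).
r to a grandoffspring = 0.25 (two parent–offspring links: r = (1/2)^2 = 1/4).
Summing one r·B term per recipient: 3·0.5·0.425 + 2·0.5·0.0835 + 4·0.125·0.153 + 2·0.25·0.236 = 0.9155.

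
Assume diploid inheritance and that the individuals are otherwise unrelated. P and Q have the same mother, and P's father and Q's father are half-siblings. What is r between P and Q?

Independent pedigree routes through distinct common ancestors add.
P and Q are related in two ways: half-sibs through their shared mother (r = 1/4) and half first cousins through their fathers (r = 1/16).
r = 1/4 + 1/16 = 5/16 = 0.3125.

0.3125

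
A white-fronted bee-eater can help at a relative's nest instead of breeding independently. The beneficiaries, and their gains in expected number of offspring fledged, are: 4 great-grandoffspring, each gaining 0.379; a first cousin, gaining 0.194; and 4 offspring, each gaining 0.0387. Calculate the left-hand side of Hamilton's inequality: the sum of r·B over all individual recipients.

0.29115

r to a great-grandoffspring = 1/8 (three parent–offspring links: r = (1/2)^3 = 1/8).
r to a first cousin = 1/8 (first cousins share one grandparent pair — two paths of length 4: r = 2·(1/2)^4 = 1/8).
r to an offspring = 0.5 (one parent–offspring link: r = (1/2)^1 = 1/2).
Summing one r·B term per recipient: 4·0.125·0.379 + 1·0.125·0.194 + 4·0.5·0.0387 = 0.29115.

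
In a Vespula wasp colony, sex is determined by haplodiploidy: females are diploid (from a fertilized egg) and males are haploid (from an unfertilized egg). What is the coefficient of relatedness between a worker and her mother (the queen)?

One meiotic link between diploid queen and diploid daughter: r = 1/2.

0.5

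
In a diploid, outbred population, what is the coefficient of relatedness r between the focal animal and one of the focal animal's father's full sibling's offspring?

Each parent–offspring link contributes a factor of 1/2, and independent paths through distinct common ancestors add.
First cousins share one grandparent pair — two paths of length 4: r = 2·(1/2)^4 = 1/8.

0.125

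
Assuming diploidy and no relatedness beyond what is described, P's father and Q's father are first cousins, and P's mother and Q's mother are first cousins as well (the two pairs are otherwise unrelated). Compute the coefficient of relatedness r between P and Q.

0.0625

Relatedness sums over independent paths through distinct common ancestors.
P and Q are related in two ways: second cousins through their fathers (r = 1/32) and second cousins through their mothers (r = 1/32).
r = 1/32 + 1/32 = 1/16 = 0.0625.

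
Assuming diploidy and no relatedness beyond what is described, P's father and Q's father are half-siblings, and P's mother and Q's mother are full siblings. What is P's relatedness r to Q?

0.1875

Relatedness sums over independent paths through distinct common ancestors.
P and Q are related in two ways: half first cousins through their fathers (r = 1/16) and first cousins through their mothers (r = 1/8).
r = 1/16 + 1/8 = 3/16 = 0.1875.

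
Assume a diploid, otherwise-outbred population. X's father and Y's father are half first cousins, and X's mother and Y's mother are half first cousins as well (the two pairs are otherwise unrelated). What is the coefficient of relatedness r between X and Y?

With two independent routes of shared ancestry, r is the sum of the two contributions.
X and Y are related in two ways: half second cousins through their fathers (r = 1/64) and half second cousins through their mothers (r = 1/64).
r = 1/64 + 1/64 = 0.03125.

0.03125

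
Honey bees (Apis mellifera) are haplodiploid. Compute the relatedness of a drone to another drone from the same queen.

0.5

Haploid brothers each carry a random half of the queen's diploid genome, so on average they share half: r = 1/2.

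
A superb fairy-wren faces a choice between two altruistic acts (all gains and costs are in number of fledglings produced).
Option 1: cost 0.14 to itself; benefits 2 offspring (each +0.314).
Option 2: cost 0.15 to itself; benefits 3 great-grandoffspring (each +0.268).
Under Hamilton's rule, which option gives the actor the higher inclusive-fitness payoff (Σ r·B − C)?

Option 1

Option 1: r to an offspring = 0.5.
Option 1: Σ r·B − C = (2·0.5·0.314) − 0.14 = 0.174.
Option 2: r to a great-grandoffspring = 0.125.
Option 2: Σ r·B − C = (3·0.125·0.268) − 0.15 = -0.0495.
Option 1 has the higher net inclusive-fitness payoff.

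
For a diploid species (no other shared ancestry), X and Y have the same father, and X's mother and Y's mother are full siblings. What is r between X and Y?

With two independent routes of shared ancestry, r is the sum of the two contributions.
X and Y are related in two ways: half-sibs through their shared father (r = 1/4) and first cousins through their mothers (r = 1/8).
r = 1/4 + 1/8 = 3/8 = 0.375.

0.375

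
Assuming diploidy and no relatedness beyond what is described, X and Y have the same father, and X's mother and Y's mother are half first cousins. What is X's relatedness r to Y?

Relatedness sums over independent paths through distinct common ancestors.
X and Y are related in two ways: half-sibs through their shared father (r = 1/4) and half second cousins through their mothers (r = 1/64).
r = 1/4 + 1/64 = 17/64 = 0.265625.

0.265625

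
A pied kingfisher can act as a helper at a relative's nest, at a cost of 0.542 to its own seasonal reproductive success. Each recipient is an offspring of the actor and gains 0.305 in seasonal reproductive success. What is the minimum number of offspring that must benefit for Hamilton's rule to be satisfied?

r to an offspring = 1/2 (one parent–offspring link: r = (1/2)^1 = 1/2).
Hamilton's rule: n·r·B > C  ⇒  n > C/(r·B) = 0.542/(0.5·0.305) = 3.554.
The smallest integer exceeding 3.554 is 4.

4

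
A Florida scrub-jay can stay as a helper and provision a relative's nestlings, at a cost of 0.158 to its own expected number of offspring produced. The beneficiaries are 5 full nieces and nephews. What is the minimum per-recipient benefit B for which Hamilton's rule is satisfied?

0.1264

r to a full niece or nephew = 1/4 (full aunt/uncle↔niece/nephew: two paths of length 3 through the shared grandparent pair: r = 2·(1/2)^3 = 1/4).
Hamilton's rule with n recipients of equal r: n·r·B > C, so B > C/(n·r) = 0.158/(5·0.25) = 0.1264.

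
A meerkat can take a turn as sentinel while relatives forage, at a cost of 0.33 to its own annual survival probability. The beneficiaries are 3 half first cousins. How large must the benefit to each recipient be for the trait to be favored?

1.76

r to a half first cousin = 0.0625 (half first cousins share one grandparent — one path of length 4: r = (1/2)^4 = 1/16).
Hamilton's rule with n recipients of equal r: n·r·B > C, so B > C/(n·r) = 0.33/(3·0.0625) = 1.76.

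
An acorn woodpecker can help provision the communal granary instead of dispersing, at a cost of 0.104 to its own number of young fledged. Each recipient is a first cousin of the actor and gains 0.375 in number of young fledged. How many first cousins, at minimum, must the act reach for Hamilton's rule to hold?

r to a first cousin = 0.125 (first cousins share one grandparent pair — two paths of length 4: r = 2·(1/2)^4 = 1/8).
Hamilton's rule: n·r·B > C  ⇒  n > C/(r·B) = 0.104/(0.125·0.375) = 2.219.
The smallest integer exceeding 2.219 is 3.

3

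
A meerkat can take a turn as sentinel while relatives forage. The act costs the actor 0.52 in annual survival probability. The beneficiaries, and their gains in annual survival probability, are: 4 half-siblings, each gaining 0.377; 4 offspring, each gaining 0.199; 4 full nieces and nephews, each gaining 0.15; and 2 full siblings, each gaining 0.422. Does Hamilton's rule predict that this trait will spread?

Yes

Hamilton's rule: the trait is favored when the sum of r·B over every recipient exceeds the actor's cost C.
r to a half-sibling = 1/4 (half-sibs share one parent — one path of length 2: r = (1/2)^2 = 1/4).
r to an offspring = 1/2 (one parent–offspring link: r = (1/2)^1 = 1/2).
r to a full niece or nephew = 0.25 (full aunt/uncle↔niece/nephew: two paths of length 3 through the shared grandparent pair: r = 2·(1/2)^3 = 1/4).
r to a full sibling = 0.5 (full sibs share both parents — two paths of length 2: r = 2·(1/2)^2 = 1/2).
Summing one r·B term per recipient: 4·0.25·0.377 + 4·0.5·0.199 + 4·0.25·0.15 + 2·0.5·0.422 = 1.347.
1.347 > 0.52: the indirect benefit exceeds the cost.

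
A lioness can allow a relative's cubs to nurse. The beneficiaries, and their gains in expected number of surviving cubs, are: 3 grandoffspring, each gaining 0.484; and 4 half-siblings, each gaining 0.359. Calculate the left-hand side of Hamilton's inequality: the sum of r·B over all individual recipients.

0.722

r to a grandoffspring = 0.25 (two parent–offspring links: r = (1/2)^2 = 1/4).
r to a half-sibling = 1/4 (half-sibs share one parent — one path of length 2: r = (1/2)^2 = 1/4).
Summing one r·B term per recipient: 3·0.25·0.484 + 4·0.25·0.359 = 0.722.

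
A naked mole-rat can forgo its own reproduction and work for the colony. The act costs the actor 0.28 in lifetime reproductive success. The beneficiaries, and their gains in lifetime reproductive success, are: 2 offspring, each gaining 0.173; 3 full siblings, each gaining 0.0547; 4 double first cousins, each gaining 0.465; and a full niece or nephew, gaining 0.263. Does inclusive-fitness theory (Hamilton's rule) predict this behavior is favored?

Yes

Hamilton's rule: the trait is favored when the sum of r·B over every recipient exceeds the actor's cost C.
r to an offspring = 1/2 (one parent–offspring link: r = (1/2)^1 = 1/2).
r to a full sibling = 1/2 (full sibs share both parents — two paths of length 2: r = 2·(1/2)^2 = 1/2).
r to a double first cousin = 0.25 (double first cousins share both grandparent pairs — four paths of length 4: r = 4·(1/2)^4 = 1/4).
r to a full niece or nephew = 0.25 (full aunt/uncle↔niece/nephew: two paths of length 3 through the shared grandparent pair: r = 2·(1/2)^3 = 1/4).
Summing one r·B term per recipient: 2·0.5·0.173 + 3·0.5·0.0547 + 4·0.25·0.465 + 1·0.25·0.263 = 0.7858.
0.7858 > 0.28: the indirect benefit exceeds the cost.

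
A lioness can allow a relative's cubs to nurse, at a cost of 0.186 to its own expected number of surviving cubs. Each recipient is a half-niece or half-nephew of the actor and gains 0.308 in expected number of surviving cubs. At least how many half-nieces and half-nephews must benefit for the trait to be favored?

5

r to a half-niece or half-nephew = 0.125 (half-aunt/uncle↔niece/nephew: one path of length 3: r = (1/2)^3 = 1/8).
Hamilton's rule: n·r·B > C  ⇒  n > C/(r·B) = 0.186/(0.125·0.308) = 4.831.
The smallest integer exceeding 4.831 is 5.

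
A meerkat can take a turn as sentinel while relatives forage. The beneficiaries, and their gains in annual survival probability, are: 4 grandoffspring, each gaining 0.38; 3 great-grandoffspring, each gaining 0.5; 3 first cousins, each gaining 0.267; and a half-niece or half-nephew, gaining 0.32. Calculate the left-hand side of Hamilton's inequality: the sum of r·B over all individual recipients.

r to a grandoffspring = 0.25 (two parent–offspring links: r = (1/2)^2 = 1/4).
r to a great-grandoffspring = 0.125 (three parent–offspring links: r = (1/2)^3 = 1/8).
r to a first cousin = 1/8 (first cousins share one grandparent pair — two paths of length 4: r = 2·(1/2)^4 = 1/8).
r to a half-niece or half-nephew = 1/8 (half-aunt/uncle↔niece/nephew: one path of length 3: r = (1/2)^3 = 1/8).
Summing one r·B term per recipient: 4·0.25·0.38 + 3·0.125·0.5 + 3·0.125·0.267 + 1·0.125·0.32 = 0.707625.

0.707625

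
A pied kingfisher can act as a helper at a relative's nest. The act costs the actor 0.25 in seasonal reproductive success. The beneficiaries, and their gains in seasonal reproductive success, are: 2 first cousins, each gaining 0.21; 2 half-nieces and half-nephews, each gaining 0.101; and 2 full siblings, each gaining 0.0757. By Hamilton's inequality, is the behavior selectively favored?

Hamilton's rule: the trait is favored when the sum of r·B over every recipient exceeds the actor's cost C.
r to a first cousin = 1/8 (first cousins share one grandparent pair — two paths of length 4: r = 2·(1/2)^4 = 1/8).
r to a half-niece or half-nephew = 1/8 (half-aunt/uncle↔niece/nephew: one path of length 3: r = (1/2)^3 = 1/8).
r to a full sibling = 0.5 (full sibs share both parents — two paths of length 2: r = 2·(1/2)^2 = 1/2).
Summing one r·B term per recipient: 2·0.125·0.21 + 2·0.125·0.101 + 2·0.5·0.0757 = 0.15345.
0.15345 < 0.25: the indirect benefit is less than the cost.

No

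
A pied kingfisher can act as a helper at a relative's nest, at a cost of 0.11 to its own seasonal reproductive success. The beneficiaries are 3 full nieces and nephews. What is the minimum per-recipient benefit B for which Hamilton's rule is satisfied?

r to a full niece or nephew = 1/4 (full aunt/uncle↔niece/nephew: two paths of length 3 through the shared grandparent pair: r = 2·(1/2)^3 = 1/4).
Hamilton's rule with n recipients of equal r: n·r·B > C, so B > C/(n·r) = 0.11/(3·0.25) = 0.1467.

0.1467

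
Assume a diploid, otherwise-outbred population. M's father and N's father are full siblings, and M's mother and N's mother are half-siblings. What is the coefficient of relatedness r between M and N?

Independent pedigree routes through distinct common ancestors add.
M and N are related in two ways: first cousins through their fathers (r = 1/8) and half first cousins through their mothers (r = 1/16).
r = 1/8 + 1/16 = 3/16 = 0.1875.

0.1875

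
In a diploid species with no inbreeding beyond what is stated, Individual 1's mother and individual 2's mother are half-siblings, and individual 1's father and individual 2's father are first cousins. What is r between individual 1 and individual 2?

With two independent routes of shared ancestry, r is the sum of the two contributions.
Individual 1 and individual 2 are related in two ways: half first cousins through their mothers (r = 1/16) and second cousins through their fathers (r = 1/32).
r = 1/16 + 1/32 = 3/32 = 0.09375.

0.09375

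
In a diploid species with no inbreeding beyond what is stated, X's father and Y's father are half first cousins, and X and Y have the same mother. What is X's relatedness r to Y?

Independent pedigree routes through distinct common ancestors add.
X and Y are related in two ways: half second cousins through their fathers (r = 1/64) and half-sibs through their shared mother (r = 1/4).
r = 1/64 + 1/4 = 0.265625.

0.265625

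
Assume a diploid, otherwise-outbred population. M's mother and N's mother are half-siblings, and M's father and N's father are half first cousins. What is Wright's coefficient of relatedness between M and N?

Wright's path rule: contributions from independent ancestry routes add.
M and N are related in two ways: half first cousins through their mothers (r = 1/16) and half second cousins through their fathers (r = 1/64).
r = 1/16 + 1/64 = 0.078125.

0.078125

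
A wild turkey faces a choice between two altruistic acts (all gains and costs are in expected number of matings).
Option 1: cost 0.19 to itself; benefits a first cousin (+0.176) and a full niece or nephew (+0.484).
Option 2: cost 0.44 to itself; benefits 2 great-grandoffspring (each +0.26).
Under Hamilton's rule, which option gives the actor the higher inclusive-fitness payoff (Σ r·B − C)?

Option 1: r to a first cousin = 0.125.
Option 1: r to a full niece or nephew = 0.25.
Option 1: Σ r·B − C = (1·0.125·0.176 + 1·0.25·0.484) − 0.19 = -0.047.
Option 2: r to a great-grandoffspring = 0.125.
Option 2: Σ r·B − C = (2·0.125·0.26) − 0.44 = -0.375.
Option 1 has the higher net inclusive-fitness payoff.

Option 1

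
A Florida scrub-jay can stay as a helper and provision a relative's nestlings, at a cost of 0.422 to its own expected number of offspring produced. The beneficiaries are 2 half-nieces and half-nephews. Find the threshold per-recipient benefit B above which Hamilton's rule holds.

r to a half-niece or half-nephew = 0.125 (half-aunt/uncle↔niece/nephew: one path of length 3: r = (1/2)^3 = 1/8).
Hamilton's rule with n recipients of equal r: n·r·B > C, so B > C/(n·r) = 0.422/(2·0.125) = 1.688.

1.688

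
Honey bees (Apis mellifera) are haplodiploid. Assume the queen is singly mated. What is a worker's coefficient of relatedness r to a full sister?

Haplodiploid full sisters inherit their father's entire haploid genome identically (contributing 1/2) and on average half of their mother's contribution (1/2 · 1/2 = 1/4); r = 1/2 + 1/4 = 3/4.

0.75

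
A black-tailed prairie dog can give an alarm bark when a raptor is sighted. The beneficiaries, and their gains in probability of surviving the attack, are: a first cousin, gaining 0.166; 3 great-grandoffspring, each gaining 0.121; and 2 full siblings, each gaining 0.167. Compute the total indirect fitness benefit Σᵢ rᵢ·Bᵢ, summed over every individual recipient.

0.233125

r to a first cousin = 0.125 (first cousins share one grandparent pair — two paths of length 4: r = 2·(1/2)^4 = 1/8).
r to a great-grandoffspring = 1/8 (three parent–offspring links: r = (1/2)^3 = 1/8).
r to a full sibling = 0.5 (full sibs share both parents — two paths of length 2: r = 2·(1/2)^2 = 1/2).
Summing one r·B term per recipient: 1·0.125·0.166 + 3·0.125·0.121 + 2·0.5·0.167 = 0.233125.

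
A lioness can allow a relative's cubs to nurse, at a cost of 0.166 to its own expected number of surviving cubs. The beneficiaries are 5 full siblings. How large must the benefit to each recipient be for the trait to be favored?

r to a full sibling = 0.5 (full sibs share both parents — two paths of length 2: r = 2·(1/2)^2 = 1/2).
Hamilton's rule with n recipients of equal r: n·r·B > C, so B > C/(n·r) = 0.166/(5·0.5) = 0.0664.

0.0664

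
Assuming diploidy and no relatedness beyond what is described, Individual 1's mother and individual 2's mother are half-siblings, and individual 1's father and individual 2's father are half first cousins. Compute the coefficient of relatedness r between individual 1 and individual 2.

0.078125

Relatedness sums over independent paths through distinct common ancestors.
Individual 1 and individual 2 are related in two ways: half first cousins through their mothers (r = 1/16) and half second cousins through their fathers (r = 1/64).
r = 1/16 + 1/64 = 5/64 = 0.078125.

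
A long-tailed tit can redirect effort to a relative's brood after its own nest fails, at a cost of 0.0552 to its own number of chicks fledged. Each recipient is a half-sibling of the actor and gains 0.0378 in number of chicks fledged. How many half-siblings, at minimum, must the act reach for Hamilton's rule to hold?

r to a half-sibling = 1/4 (half-sibs share one parent — one path of length 2: r = (1/2)^2 = 1/4).
Hamilton's rule: n·r·B > C  ⇒  n > C/(r·B) = 0.0552/(0.25·0.0378) = 5.841.
The smallest integer exceeding 5.841 is 6.

6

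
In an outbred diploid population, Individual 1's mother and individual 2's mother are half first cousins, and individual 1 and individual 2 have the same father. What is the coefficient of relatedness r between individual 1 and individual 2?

Independent pedigree routes through distinct common ancestors add.
Individual 1 and individual 2 are related in two ways: half second cousins through their mothers (r = 1/64) and half-sibs through their shared father (r = 1/4).
r = 1/64 + 1/4 = 0.265625.

0.265625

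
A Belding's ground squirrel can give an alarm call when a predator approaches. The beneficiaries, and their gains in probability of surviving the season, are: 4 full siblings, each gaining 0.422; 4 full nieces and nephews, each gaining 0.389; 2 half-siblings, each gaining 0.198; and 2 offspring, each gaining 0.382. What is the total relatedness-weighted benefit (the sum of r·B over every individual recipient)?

r to a full sibling = 1/2 (full sibs share both parents — two paths of length 2: r = 2·(1/2)^2 = 1/2).
r to a full niece or nephew = 0.25 (full aunt/uncle↔niece/nephew: two paths of length 3 through the shared grandparent pair: r = 2·(1/2)^3 = 1/4).
r to a half-sibling = 1/4 (half-sibs share one parent — one path of length 2: r = (1/2)^2 = 1/4).
r to an offspring = 0.5 (one parent–offspring link: r = (1/2)^1 = 1/2).
Summing one r·B term per recipient: 4·0.5·0.422 + 4·0.25·0.389 + 2·0.25·0.198 + 2·0.5·0.382 = 1.714.

1.714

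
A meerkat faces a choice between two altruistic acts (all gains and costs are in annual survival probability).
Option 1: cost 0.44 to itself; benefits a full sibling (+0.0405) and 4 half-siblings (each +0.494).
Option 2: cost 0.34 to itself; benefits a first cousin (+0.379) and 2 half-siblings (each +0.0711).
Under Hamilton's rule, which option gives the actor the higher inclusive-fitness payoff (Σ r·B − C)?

Option 1: r to a full sibling = 0.5.
Option 1: r to a half-sibling = 0.25.
Option 1: Σ r·B − C = (1·0.5·0.0405 + 4·0.25·0.494) − 0.44 = 0.07425.
Option 2: r to a first cousin = 0.125.
Option 2: r to a half-sibling = 0.25.
Option 2: Σ r·B − C = (1·0.125·0.379 + 2·0.25·0.0711) − 0.34 = -0.257075.
Option 1 has the higher net inclusive-fitness payoff.

Option 1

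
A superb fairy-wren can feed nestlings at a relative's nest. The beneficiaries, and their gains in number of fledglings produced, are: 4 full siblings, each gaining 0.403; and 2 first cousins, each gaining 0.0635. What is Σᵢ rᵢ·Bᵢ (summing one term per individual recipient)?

r to a full sibling = 1/2 (full sibs share both parents — two paths of length 2: r = 2·(1/2)^2 = 1/2).
r to a first cousin = 0.125 (first cousins share one grandparent pair — two paths of length 4: r = 2·(1/2)^4 = 1/8).
Summing one r·B term per recipient: 4·0.5·0.403 + 2·0.125·0.0635 = 0.821875.

0.821875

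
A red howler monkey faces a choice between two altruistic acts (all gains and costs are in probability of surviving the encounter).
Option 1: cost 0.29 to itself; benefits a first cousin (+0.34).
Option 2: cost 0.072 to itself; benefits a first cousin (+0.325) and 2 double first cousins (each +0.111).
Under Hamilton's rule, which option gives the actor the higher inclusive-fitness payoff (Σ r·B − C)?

Option 2

Option 1: r to a first cousin = 0.125.
Option 1: Σ r·B − C = (1·0.125·0.34) − 0.29 = -0.2475.
Option 2: r to a first cousin = 0.125.
Option 2: r to a double first cousin = 0.25.
Option 2: Σ r·B − C = (1·0.125·0.325 + 2·0.25·0.111) − 0.072 = 0.024125.
Option 2 has the higher net inclusive-fitness payoff.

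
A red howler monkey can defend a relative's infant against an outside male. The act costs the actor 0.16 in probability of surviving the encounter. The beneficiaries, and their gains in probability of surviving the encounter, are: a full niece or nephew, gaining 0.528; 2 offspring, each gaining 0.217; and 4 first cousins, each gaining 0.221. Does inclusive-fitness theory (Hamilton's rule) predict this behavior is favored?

Hamilton's rule: the trait is favored when the sum of r·B over every recipient exceeds the actor's cost C.
r to a full niece or nephew = 0.25 (full aunt/uncle↔niece/nephew: two paths of length 3 through the shared grandparent pair: r = 2·(1/2)^3 = 1/4).
r to an offspring = 1/2 (one parent–offspring link: r = (1/2)^1 = 1/2).
r to a first cousin = 0.125 (first cousins share one grandparent pair — two paths of length 4: r = 2·(1/2)^4 = 1/8).
Summing one r·B term per recipient: 1·0.25·0.528 + 2·0.5·0.217 + 4·0.125·0.221 = 0.4595.
0.4595 > 0.16: the indirect benefit exceeds the cost.

Yes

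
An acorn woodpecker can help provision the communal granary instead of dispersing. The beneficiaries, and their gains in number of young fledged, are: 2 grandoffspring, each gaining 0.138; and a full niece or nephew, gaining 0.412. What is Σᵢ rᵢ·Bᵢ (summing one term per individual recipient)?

r to a grandoffspring = 1/4 (two parent–offspring links: r = (1/2)^2 = 1/4).
r to a full niece or nephew = 0.25 (full aunt/uncle↔niece/nephew: two paths of length 3 through the shared grandparent pair: r = 2·(1/2)^3 = 1/4).
Summing one r·B term per recipient: 2·0.25·0.138 + 1·0.25·0.412 = 0.172.

0.172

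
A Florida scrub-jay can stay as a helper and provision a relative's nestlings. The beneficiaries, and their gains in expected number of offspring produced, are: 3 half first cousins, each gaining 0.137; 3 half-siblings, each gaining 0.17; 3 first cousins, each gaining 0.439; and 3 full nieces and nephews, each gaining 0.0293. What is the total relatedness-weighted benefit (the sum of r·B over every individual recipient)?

r to a half first cousin = 1/16 (half first cousins share one grandparent — one path of length 4: r = (1/2)^4 = 1/16).
r to a half-sibling = 1/4 (half-sibs share one parent — one path of length 2: r = (1/2)^2 = 1/4).
r to a first cousin = 1/8 (first cousins share one grandparent pair — two paths of length 4: r = 2·(1/2)^4 = 1/8).
r to a full niece or nephew = 0.25 (full aunt/uncle↔niece/nephew: two paths of length 3 through the shared grandparent pair: r = 2·(1/2)^3 = 1/4).
Summing one r·B term per recipient: 3·0.0625·0.137 + 3·0.25·0.17 + 3·0.125·0.439 + 3·0.25·0.0293 = 0.3397875.

0.3397875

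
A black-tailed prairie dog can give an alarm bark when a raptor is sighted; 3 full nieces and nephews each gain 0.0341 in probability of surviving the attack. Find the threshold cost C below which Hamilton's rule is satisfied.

0.025575

r to a full niece or nephew = 0.25 (full aunt/uncle↔niece/nephew: two paths of length 3 through the shared grandparent pair: r = 2·(1/2)^3 = 1/4).
Hamilton's rule: n·r·B > C, so the trait is favored while C < n·r·B = 3·0.25·0.0341 = 0.025575.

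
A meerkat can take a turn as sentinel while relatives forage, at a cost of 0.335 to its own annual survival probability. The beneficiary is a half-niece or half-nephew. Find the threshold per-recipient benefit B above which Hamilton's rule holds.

2.68

r to a half-niece or half-nephew = 1/8 (half-aunt/uncle↔niece/nephew: one path of length 3: r = (1/2)^3 = 1/8).
Hamilton's rule with n recipients of equal r: n·r·B > C, so B > C/(n·r) = 0.335/(1·0.125) = 2.68.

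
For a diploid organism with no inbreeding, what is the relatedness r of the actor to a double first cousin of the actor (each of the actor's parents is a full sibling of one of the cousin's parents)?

Each parent–offspring link contributes a factor of 1/2, and independent paths through distinct common ancestors add.
Double first cousins share both grandparent pairs — four paths of length 4: r = 4·(1/2)^4 = 1/4.

0.25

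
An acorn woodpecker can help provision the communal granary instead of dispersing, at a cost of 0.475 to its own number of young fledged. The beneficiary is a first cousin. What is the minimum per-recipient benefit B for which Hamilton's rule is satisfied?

r to a first cousin = 1/8 (first cousins share one grandparent pair — two paths of length 4: r = 2·(1/2)^4 = 1/8).
Hamilton's rule with n recipients of equal r: n·r·B > C, so B > C/(n·r) = 0.475/(1·0.125) = 3.8.

3.8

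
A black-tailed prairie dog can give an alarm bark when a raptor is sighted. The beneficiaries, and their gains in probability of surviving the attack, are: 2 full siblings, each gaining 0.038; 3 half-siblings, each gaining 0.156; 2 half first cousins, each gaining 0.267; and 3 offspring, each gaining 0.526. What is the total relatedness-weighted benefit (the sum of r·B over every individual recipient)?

0.977375

r to a full sibling = 1/2 (full sibs share both parents — two paths of length 2: r = 2·(1/2)^2 = 1/2).
r to a half-sibling = 1/4 (half-sibs share one parent — one path of length 2: r = (1/2)^2 = 1/4).
r to a half first cousin = 1/16 (half first cousins share one grandparent — one path of length 4: r = (1/2)^4 = 1/16).
r to an offspring = 0.5 (one parent–offspring link: r = (1/2)^1 = 1/2).
Summing one r·B term per recipient: 2·0.5·0.038 + 3·0.25·0.156 + 2·0.0625·0.267 + 3·0.5·0.526 = 0.977375.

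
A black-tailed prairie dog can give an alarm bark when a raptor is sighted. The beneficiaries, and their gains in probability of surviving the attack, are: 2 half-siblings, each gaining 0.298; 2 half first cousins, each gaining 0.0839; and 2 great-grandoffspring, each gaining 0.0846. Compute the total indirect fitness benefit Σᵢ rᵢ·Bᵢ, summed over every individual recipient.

0.1806375

r to a half-sibling = 0.25 (half-sibs share one parent — one path of length 2: r = (1/2)^2 = 1/4).
r to a half first cousin = 0.0625 (half first cousins share one grandparent — one path of length 4: r = (1/2)^4 = 1/16).
r to a great-grandoffspring = 1/8 (three parent–offspring links: r = (1/2)^3 = 1/8).
Summing one r·B term per recipient: 2·0.25·0.298 + 2·0.0625·0.0839 + 2·0.125·0.0846 = 0.1806375.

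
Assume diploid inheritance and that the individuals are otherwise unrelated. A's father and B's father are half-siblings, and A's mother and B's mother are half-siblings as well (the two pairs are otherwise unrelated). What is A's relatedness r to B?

With two independent routes of shared ancestry, r is the sum of the two contributions.
A and B are related in two ways: half first cousins through their fathers (r = 1/16) and half first cousins through their mothers (r = 1/16).
r = 1/16 + 1/16 = 0.125.

0.125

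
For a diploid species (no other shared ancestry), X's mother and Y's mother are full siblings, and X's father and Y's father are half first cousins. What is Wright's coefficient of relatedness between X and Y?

Independent pedigree routes through distinct common ancestors add.
X and Y are related in two ways: first cousins through their mothers (r = 1/8) and half second cousins through their fathers (r = 1/64).
r = 1/8 + 1/64 = 0.140625.

0.140625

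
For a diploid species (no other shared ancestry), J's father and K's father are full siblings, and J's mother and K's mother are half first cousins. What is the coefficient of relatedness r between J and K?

Wright's path rule: contributions from independent ancestry routes add.
J and K are related in two ways: first cousins through their fathers (r = 1/8) and half second cousins through their mothers (r = 1/64).
r = 1/8 + 1/64 = 0.140625.

0.140625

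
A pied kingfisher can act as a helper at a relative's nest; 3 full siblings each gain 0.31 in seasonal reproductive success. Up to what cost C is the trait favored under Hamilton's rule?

0.465

r to a full sibling = 0.5 (full sibs share both parents — two paths of length 2: r = 2·(1/2)^2 = 1/2).
Hamilton's rule: n·r·B > C, so the trait is favored while C < n·r·B = 3·0.5·0.31 = 0.465.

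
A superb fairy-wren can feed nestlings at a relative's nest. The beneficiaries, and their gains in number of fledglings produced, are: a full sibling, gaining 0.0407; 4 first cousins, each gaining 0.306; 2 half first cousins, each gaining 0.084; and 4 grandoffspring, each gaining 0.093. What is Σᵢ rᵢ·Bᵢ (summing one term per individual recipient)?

r to a full sibling = 1/2 (full sibs share both parents — two paths of length 2: r = 2·(1/2)^2 = 1/2).
r to a first cousin = 0.125 (first cousins share one grandparent pair — two paths of length 4: r = 2·(1/2)^4 = 1/8).
r to a half first cousin = 1/16 (half first cousins share one grandparent — one path of length 4: r = (1/2)^4 = 1/16).
r to a grandoffspring = 0.25 (two parent–offspring links: r = (1/2)^2 = 1/4).
Summing one r·B term per recipient: 1·0.5·0.0407 + 4·0.125·0.306 + 2·0.0625·0.084 + 4·0.25·0.093 = 0.27685.

0.27685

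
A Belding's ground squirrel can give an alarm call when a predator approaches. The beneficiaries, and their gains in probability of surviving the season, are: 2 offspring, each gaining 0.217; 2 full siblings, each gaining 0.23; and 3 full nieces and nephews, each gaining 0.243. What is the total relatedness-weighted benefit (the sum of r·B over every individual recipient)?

0.62925

r to an offspring = 1/2 (one parent–offspring link: r = (1/2)^1 = 1/2).
r to a full sibling = 1/2 (full sibs share both parents — two paths of length 2: r = 2·(1/2)^2 = 1/2).
r to a full niece or nephew = 1/4 (full aunt/uncle↔niece/nephew: two paths of length 3 through the shared grandparent pair: r = 2·(1/2)^3 = 1/4).
Summing one r·B term per recipient: 2·0.5·0.217 + 2·0.5·0.23 + 3·0.25·0.243 = 0.62925.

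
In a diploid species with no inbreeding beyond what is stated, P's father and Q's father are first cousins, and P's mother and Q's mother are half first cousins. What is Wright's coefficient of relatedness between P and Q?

With two independent routes of shared ancestry, r is the sum of the two contributions.
P and Q are related in two ways: second cousins through their fathers (r = 1/32) and half second cousins through their mothers (r = 1/64).
r = 1/32 + 1/64 = 0.046875.

0.046875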